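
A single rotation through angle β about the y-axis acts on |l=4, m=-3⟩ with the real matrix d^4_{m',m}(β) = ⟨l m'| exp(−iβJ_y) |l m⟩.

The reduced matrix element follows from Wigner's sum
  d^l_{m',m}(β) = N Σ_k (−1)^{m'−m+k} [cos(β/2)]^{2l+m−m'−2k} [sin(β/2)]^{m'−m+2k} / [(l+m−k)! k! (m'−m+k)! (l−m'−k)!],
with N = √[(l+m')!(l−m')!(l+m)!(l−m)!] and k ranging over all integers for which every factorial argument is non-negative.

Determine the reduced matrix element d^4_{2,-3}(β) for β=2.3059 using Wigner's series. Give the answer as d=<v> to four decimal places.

d=0.3305

d^4_{2,-3}(β=2.3059) via Wigner's sum:
With c≡cos(β/2)=0.405793 and s≡sin(β/2)=0.913965, N=[720·2·1·5040]^{1/2}=2693.993318
Admissible k: 0..1 (factorial args all ≥0)
  k=0: (−1)^5·2693.9933/(240)·0.4058^3·0.9140^5 = -0.478351
  k=1: (−1)^6·2693.9933/(720)·0.4058^1·0.9140^7 = +0.808864
d^4_{2,-3}(2.3059) = -0.478351 +0.808864 = +0.330513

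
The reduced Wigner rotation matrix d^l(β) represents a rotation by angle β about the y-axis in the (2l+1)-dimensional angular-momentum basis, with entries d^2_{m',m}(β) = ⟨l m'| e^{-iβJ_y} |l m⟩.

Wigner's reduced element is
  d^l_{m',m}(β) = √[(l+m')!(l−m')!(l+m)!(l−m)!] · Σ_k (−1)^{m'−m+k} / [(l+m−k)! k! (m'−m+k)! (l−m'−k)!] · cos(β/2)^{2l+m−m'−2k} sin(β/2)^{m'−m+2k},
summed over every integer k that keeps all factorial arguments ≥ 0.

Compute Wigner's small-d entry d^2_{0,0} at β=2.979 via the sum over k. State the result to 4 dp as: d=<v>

d=0.9607

d^2_{0,0}(β=2.979) via Wigner's sum:
Half-angle: c=0.081207, s=0.996697. N=√(2·2·2·2)=4.000000
Admissible k: 0..2 (factorial args all ≥0)
  k=0: (−1)^0·4.0000/(4)·0.0812^4·0.9967^0 = +0.000043
  k=1: (−1)^1·4.0000/(1)·0.0812^2·0.9967^2 = -0.026204
  k=2: (−1)^2·4.0000/(4)·0.0812^0·0.9967^4 = +0.986854
d^2_{0,0}(2.979) = +0.000043 -0.026204 +0.986854 = +0.960694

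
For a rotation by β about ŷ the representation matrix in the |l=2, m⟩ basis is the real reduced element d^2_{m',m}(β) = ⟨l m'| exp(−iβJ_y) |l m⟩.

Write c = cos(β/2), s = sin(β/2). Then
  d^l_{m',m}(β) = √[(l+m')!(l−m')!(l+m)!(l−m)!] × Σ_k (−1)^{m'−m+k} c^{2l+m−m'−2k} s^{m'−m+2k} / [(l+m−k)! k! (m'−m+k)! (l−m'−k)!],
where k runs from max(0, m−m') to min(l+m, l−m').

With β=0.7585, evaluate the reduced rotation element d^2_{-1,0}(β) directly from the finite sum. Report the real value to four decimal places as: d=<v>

d=0.6115

d^2_{-1,0}(β=0.7585) via Wigner's sum:
With c≡cos(β/2)=0.928943 and s≡sin(β/2)=0.370224, N=[1·6·2·2]^{1/2}=4.898979
k: max(0,(0)−(-1))=1 … min(2+(0),2−(-1))=2
  k=1: (−1)^0·4.8990/(2)·0.9289^3·0.3702^1 = +0.726953
  k=2: (−1)^1·4.8990/(2)·0.9289^1·0.3702^3 = -0.115467
d^2_{-1,0}(0.7585) = +0.726953 -0.115467 = +0.611487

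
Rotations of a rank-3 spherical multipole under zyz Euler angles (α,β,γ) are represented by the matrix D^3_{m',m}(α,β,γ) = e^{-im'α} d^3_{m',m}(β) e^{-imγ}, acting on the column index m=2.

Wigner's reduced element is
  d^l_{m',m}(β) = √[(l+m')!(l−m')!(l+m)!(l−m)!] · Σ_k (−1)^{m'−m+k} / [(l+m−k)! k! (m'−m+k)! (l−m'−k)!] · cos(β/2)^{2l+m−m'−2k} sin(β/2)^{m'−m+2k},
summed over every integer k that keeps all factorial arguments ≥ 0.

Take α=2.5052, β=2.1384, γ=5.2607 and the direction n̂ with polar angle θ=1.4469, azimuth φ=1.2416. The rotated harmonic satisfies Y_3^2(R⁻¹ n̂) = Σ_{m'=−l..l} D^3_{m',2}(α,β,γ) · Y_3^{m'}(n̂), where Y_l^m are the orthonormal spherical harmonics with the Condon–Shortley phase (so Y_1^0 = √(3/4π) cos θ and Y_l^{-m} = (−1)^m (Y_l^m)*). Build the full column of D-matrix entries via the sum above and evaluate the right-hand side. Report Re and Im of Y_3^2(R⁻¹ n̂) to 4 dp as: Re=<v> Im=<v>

Need the full column D^3_{m',2} for m'=−3..3 at α=2.5052, β=2.1384, γ=5.2607.
cos(β/2)=0.480826, sin(β/2)=0.876816
d^3_{-3,2}: single k=5 term ⇒ +0.610388;  D = -0.604769-0.082632i
d^3_{-2,2}: k∈[4..5] ⇒ +0.683250 -0.454413 = +0.228837;  D = +0.163936+0.159660i
d^3_{-1,2}: k∈[3..4] ⇒ +0.473935 -0.788008 = -0.314072;  D = +0.050725+0.309949i
d^3_{0,2}: k∈[2..3] ⇒ +0.225076 -0.748463 = -0.523387;  D = +0.238981-0.465642i
d^3_{1,2}: k∈[1..2] ⇒ +0.071260 -0.473935 = -0.402675;  D = -0.360777+0.178850i
d^3_{2,2}: k∈[0..1] ⇒ +0.012357 -0.205465 = -0.193108;  D = +0.190119+0.033843i
d^3_{3,2}: single k=0 term ⇒ -0.055198;  D = -0.037957-0.040076i
Y_3^{m'}(θ=1.4469,φ=1.2416) and Σ D·Y over m':
  (-0.6048-0.0826i)·(-0.3403+0.2245i)  (+0.1639+0.1597i)·(-0.0984-0.0761i)  (+0.0507+0.3099i)·(-0.0958+0.2803i)  (+0.2390-0.4656i)·(-0.1348+0.0000i)  (-0.3608+0.1788i)·(+0.0958+0.2803i)  (+0.1901+0.0338i)·(-0.0984+0.0761i)  (-0.0380-0.0401i)·(+0.3403+0.2245i)
Y_3^2(R⁻¹ n̂) = -0.013454-0.183550i

Re=-0.0135 Im=-0.1835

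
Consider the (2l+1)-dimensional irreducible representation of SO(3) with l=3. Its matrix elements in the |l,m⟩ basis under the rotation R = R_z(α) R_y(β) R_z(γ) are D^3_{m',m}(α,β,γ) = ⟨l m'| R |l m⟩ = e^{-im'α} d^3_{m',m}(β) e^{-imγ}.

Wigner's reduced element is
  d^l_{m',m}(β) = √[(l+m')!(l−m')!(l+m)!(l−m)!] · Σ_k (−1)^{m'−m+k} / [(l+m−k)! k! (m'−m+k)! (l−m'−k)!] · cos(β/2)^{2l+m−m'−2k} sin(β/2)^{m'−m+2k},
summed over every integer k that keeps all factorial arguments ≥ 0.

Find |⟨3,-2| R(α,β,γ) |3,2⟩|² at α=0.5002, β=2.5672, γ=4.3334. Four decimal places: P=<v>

First d^3_{-2,2}(β=2.5672), then the phase factors e^{-i(-2)α} and e^{-i(2)γ}:
c=cos(2.5672/2)=0.283265, s=sin(2.5672/2)=0.959042; N=√[1·120·120·1]=120.000000
k: max(0,(2)−(-2))=4 … min(3+(2),3−(-2))=5
  k=4: (−1)^0·120.0000/(24)·0.2833^2·0.9590^4 = +0.339394
  k=5: (−1)^1·120.0000/(120)·0.2833^0·0.9590^6 = -0.778082
d^3_{-2,2}(2.5672) = +0.339394 -0.778082 = -0.438688
|D^3_{-2,2}|² = |d^3_{-2,2}(β)|² = (-0.438688)² = 0.192447 (the z-rotation phases have unit modulus)

P=0.1924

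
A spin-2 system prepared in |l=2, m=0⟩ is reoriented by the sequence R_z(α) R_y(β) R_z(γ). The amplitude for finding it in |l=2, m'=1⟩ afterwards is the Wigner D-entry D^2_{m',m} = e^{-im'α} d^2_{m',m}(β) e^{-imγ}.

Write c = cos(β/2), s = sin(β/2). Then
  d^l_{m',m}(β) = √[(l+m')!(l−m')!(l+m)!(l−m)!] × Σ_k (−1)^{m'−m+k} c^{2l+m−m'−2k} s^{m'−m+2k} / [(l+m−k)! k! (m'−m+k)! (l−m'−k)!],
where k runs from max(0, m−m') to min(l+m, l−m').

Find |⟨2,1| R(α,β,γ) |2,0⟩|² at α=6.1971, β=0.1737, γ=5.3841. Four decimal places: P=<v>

P=0.0435

Split into d^2_{1,0}(β=0.1737) × two z-phases.
c=cos(0.1737/2)=0.996231, s=sin(0.1737/2)=0.086741; N=√[6·1·2·2]=4.898979
The bounds max(0,m−m')=0 and min(l+m,l−m')=1 give 2 terms
  k=0: (−1)^1·4.8990/(2)·0.9962^3·0.0867^1 = -0.210077
  k=1: (−1)^2·4.8990/(2)·0.9962^1·0.0867^3 = +0.001593
d^2_{1,0}(0.1737) = -0.210077 +0.001593 = -0.208485
|D^2_{1,0}|² = |d^2_{1,0}(β)|² = (-0.208485)² = 0.043466 (the z-rotation phases have unit modulus)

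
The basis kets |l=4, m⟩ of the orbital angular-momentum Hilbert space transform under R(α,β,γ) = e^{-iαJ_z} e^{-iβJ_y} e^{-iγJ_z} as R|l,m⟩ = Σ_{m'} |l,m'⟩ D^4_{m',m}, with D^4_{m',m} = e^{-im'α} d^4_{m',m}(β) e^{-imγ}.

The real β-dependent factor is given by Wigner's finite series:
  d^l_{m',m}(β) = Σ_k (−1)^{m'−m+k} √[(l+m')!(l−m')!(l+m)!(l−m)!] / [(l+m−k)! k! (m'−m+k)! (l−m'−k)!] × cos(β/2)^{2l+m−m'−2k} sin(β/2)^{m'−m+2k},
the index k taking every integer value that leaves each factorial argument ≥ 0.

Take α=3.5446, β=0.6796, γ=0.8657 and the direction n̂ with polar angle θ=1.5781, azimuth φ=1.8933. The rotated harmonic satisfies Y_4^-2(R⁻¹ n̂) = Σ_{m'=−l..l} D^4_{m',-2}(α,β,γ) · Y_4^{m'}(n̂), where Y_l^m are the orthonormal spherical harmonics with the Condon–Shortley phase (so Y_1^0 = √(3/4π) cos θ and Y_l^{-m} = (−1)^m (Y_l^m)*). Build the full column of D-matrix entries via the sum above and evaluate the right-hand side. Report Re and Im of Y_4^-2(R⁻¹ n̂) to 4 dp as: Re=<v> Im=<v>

Re=-0.0891 Im=0.3137

Need the full column D^4_{m',-2} for m'=−4..4 at α=3.5446, β=0.6796, γ=0.8657.
cos(β/2)=0.942821, sin(β/2)=0.333299
d^4_{-4,-2}: single k=2 term ⇒ +0.412878;  D = -0.404497-0.082769i
d^4_{-3,-2}: k∈[1..2] ⇒ +0.825854 -0.309623 = +0.516231;  D = +0.505821-0.103152i
d^4_{-2,-2}: k∈[0..2] ⇒ +0.624360 -0.936320 +0.146266 = -0.165694;  D = +0.136361-0.094129i
d^4_{-1,-2}: k∈[0..2] ⇒ -0.936430 +0.585132 -0.048750 = -0.400048;  D = -0.213723+0.338173i
d^4_{0,-2}: k∈[0..2] ⇒ +0.740226 -0.246684 +0.011561 = +0.505103;  D = -0.080773+0.498603i
d^4_{1,-2}: k∈[0..2] ⇒ -0.390088 +0.073124 -0.001828 = -0.318791;  D = +0.076522+0.309471i
d^4_{2,-2}: k∈[0..2] ⇒ +0.146266 -0.014623 +0.000152 = +0.131795;  D = +0.079278+0.105285i
d^4_{3,-2}: k∈[0..1] ⇒ -0.038694 +0.001612 = -0.037082;  D = +0.032136+0.018502i
d^4_{4,-2}: single k=0 term ⇒ +0.006448;  D = +0.006402+0.000768i
Y_4^{m'}(θ=1.5781,φ=1.8933) and Σ D·Y over m':
  (-0.4045-0.0828i)·(+0.1226-0.4252i)  (+0.5058-0.1032i)·(-0.0075-0.0052i)  (+0.1364-0.0941i)·(+0.2672-0.2010i)  (-0.2137+0.3382i)·(-0.0033-0.0098i)  (-0.0808+0.4986i)·(+0.3172+0.0000i)  (+0.0765+0.3095i)·(+0.0033-0.0098i)  (+0.0793+0.1053i)·(+0.2672+0.2010i)  (+0.0321+0.0185i)·(+0.0075-0.0052i)  (+0.0064+0.0008i)·(+0.1226+0.4252i)
Y_4^-2(R⁻¹ n̂) = -0.089103+0.313678i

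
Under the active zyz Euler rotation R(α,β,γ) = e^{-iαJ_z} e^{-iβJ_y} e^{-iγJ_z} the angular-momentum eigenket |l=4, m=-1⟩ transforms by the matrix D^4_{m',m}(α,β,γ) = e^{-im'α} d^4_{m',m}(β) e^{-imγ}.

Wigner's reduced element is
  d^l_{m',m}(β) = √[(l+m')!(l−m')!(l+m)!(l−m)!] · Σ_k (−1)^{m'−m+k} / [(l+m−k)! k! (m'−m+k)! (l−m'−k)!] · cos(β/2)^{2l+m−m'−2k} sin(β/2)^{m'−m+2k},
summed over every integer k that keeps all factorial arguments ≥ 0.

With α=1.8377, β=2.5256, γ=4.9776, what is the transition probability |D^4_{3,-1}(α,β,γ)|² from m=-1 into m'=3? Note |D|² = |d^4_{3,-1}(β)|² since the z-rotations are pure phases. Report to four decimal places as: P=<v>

P=0.2062

Split into d^4_{3,-1}(β=2.5256) × two z-phases.
Half-angle: c=0.303150, s=0.952943. N=√(5040·1·6·120)=1904.940944
Admissible k: 0..1 (factorial args all ≥0)
  k=0: (−1)^4·1904.9409/(144)·0.3031^4·0.9529^4 = +0.092133
  k=1: (−1)^5·1904.9409/(240)·0.3031^2·0.9529^6 = -0.546243
d^4_{3,-1}(2.5256) = +0.092133 -0.546243 = -0.454110
|D^4_{3,-1}|² = |d^4_{3,-1}(β)|² = (-0.454110)² = 0.206216 (the z-rotation phases have unit modulus)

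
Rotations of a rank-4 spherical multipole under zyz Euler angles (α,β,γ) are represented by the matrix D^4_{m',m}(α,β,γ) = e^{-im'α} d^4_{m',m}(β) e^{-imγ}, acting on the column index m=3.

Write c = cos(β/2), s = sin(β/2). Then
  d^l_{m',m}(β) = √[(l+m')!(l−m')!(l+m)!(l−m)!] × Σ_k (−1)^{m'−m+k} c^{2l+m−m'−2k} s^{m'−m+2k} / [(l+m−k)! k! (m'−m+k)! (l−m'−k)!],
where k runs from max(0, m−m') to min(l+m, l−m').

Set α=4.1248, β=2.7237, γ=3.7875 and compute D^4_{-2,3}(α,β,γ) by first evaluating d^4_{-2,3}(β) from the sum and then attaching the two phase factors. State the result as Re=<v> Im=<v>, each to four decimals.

Re=0.5754 Im=0.0165

Split into d^4_{-2,3}(β=2.7237) × two z-phases.
With c≡cos(β/2)=0.207429 and s≡sin(β/2)=0.978250, N=[2·720·5040·1]^{1/2}=2693.993318
Admissible k: 5..6 (factorial args all ≥0)
  k=5: (−1)^0·2693.9933/(240)·0.2074^3·0.9783^5 = +0.089752
  k=6: (−1)^1·2693.9933/(720)·0.2074^1·0.9783^7 = -0.665400
d^4_{-2,3}(2.7237) = +0.089752 -0.665400 = -0.575648
D = (-0.385379+0.922758i)·(-0.575648)·(+0.358747+0.933435i) = +0.575411+0.016515i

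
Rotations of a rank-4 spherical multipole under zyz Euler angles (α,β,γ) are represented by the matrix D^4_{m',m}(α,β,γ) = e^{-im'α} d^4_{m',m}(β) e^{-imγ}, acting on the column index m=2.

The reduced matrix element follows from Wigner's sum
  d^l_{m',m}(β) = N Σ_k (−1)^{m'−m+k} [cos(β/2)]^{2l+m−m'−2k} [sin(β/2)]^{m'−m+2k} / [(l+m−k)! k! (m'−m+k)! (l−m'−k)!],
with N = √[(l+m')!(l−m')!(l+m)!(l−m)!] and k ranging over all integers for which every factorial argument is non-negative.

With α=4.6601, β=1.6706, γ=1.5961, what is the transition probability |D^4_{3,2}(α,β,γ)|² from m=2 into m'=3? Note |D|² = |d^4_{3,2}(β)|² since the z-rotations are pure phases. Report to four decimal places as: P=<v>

D^4_{3,2}(4.6601,1.6706,1.5961) = e^{-i·3·4.6601}·d^4_{3,2}(1.6706)·e^{-i·2·1.5961}. Compute d first:
With c≡cos(β/2)=0.670955 and s≡sin(β/2)=0.741498, N=[5040·1·720·2]^{1/2}=2693.993318
Admissible k: 0..1 (factorial args all ≥0)
  k=0: (−1)^1·2693.9933/(720)·0.6710^7·0.7415^1 = -0.169836
  k=1: (−1)^2·2693.9933/(240)·0.6710^5·0.7415^3 = +0.622276
d^4_{3,2}(1.6706) = -0.169836 +0.622276 = +0.452440
|D^4_{3,2}|² = |d^4_{3,2}(β)|² = (+0.452440)² = 0.204702 (the z-rotation phases have unit modulus)

P=0.2047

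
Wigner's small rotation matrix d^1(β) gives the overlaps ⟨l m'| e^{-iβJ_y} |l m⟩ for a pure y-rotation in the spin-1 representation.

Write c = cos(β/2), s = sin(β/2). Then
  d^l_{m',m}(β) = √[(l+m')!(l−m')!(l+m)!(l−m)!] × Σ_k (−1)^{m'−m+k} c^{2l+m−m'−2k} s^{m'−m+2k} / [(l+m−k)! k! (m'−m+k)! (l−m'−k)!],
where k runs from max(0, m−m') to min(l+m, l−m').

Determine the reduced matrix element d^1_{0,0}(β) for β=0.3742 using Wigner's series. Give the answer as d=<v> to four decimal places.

d=0.9308

d^1_{0,0}(β=0.3742) via Wigner's sum:
c=cos(0.3742/2)=0.982548, s=sin(0.3742/2)=0.186010; N=√[1·1·1·1]=1.000000
k: max(0,(0)−(0))=0 … min(1+(0),1−(0))=1
  k=0: (−1)^0·1.0000/(1)·0.9825^2·0.1860^0 = +0.965400
  k=1: (−1)^1·1.0000/(1)·0.9825^0·0.1860^2 = -0.034600
d^1_{0,0}(0.3742) = +0.965400 -0.034600 = +0.930800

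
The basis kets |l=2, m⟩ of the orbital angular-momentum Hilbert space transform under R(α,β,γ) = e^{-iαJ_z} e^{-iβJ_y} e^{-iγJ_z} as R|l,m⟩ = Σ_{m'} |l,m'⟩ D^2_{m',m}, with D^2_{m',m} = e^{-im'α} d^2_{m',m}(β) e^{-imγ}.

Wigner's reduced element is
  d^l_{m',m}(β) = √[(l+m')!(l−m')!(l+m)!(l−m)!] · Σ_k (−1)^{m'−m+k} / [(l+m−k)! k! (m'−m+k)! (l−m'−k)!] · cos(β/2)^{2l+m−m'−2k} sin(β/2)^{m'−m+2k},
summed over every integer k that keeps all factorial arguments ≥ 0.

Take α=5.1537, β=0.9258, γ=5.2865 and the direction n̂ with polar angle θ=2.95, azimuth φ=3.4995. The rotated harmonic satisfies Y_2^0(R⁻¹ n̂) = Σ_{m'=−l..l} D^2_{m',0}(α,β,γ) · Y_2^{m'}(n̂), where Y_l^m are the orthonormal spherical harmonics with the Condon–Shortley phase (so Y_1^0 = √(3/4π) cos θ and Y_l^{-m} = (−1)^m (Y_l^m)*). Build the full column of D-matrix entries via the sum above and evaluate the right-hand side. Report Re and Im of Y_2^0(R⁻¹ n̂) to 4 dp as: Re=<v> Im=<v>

Need the full column D^2_{m',0} for m'=−2..2 at α=5.1537, β=0.9258, γ=5.2865.
cos(β/2)=0.894761, sin(β/2)=0.446545
d^2_{-2,0}: single k=2 term ⇒ +0.391039;  D = -0.248360-0.302041i
d^2_{-1,0}: k∈[1..2] ⇒ +0.783542 -0.195154 = +0.588388;  D = +0.251315-0.532016i
d^2_{0,0}: k∈[0..2] ⇒ +0.640957 -0.638564 +0.039761 = +0.042154;  D = +0.042154+0.000000i
d^2_{1,0}: k∈[0..1] ⇒ -0.783542 +0.195154 = -0.588388;  D = -0.251315-0.532016i
d^2_{2,0}: single k=0 term ⇒ +0.391039;  D = -0.248360+0.302041i
Y_2^{m'}(θ=2.95,φ=3.4995) and Σ D·Y over m':
  (-0.2484-0.3020i)·(+0.0106-0.0092i)  (+0.2513-0.5320i)·(+0.1353-0.0506i)  (+0.0422+0.0000i)·(+0.5965+0.0000i)  (-0.2513-0.5320i)·(-0.1353-0.0506i)  (-0.2484+0.3020i)·(+0.0106+0.0092i)
Y_2^0(R⁻¹ n̂) = +0.028499+0.000000i

Re=0.0285 Im=0.0000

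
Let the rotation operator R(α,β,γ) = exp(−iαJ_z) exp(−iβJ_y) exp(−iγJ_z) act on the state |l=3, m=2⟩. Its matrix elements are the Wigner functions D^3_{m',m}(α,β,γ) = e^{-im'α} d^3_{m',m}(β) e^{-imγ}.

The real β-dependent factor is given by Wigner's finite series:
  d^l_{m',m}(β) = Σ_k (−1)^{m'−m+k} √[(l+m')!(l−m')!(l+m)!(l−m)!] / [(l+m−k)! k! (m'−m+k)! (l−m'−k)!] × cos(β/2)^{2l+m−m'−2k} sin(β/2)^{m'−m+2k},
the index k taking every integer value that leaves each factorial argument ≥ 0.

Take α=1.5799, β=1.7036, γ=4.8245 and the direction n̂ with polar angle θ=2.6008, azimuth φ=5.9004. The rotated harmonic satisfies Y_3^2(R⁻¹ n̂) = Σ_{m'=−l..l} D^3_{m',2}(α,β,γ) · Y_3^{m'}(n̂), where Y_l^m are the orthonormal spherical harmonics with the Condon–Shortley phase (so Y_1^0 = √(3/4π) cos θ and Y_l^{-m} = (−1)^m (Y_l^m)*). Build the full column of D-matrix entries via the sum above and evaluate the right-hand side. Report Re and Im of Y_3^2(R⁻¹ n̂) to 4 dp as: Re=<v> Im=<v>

Re=0.0284 Im=-0.0776

Need the full column D^3_{m',2} for m'=−3..3 at α=1.5799, β=1.7036, γ=4.8245.
cos(β/2)=0.658630, sin(β/2)=0.752467
d^3_{-3,2}: single k=5 term ⇒ +0.389184;  D = +0.076140+0.381663i
d^3_{-2,2}: k∈[4..5] ⇒ +0.695349 -0.181520 = +0.513829;  D = +0.502963-0.105109i
d^3_{-1,2}: k∈[3..4] ⇒ +0.769869 -0.502434 = +0.267435;  D = -0.057087-0.261271i
d^3_{0,2}: k∈[2..3] ⇒ +0.583581 -0.761717 = -0.178136;  D = +0.173677-0.039608i
d^3_{1,2}: k∈[1..2] ⇒ +0.294913 -0.769869 = -0.474956;  D = -0.109817-0.462086i
d^3_{2,2}: k∈[0..1] ⇒ +0.081630 -0.532734 = -0.451104;  D = -0.437913+0.108293i
d^3_{3,2}: single k=0 term ⇒ -0.228439;  D = +0.056856+0.221250i
Y_3^{m'}(θ=2.6008,φ=5.9004) and Σ D·Y over m':
  (+0.0761+0.3817i)·(+0.0233+0.0519i)  (+0.5030-0.1051i)·(-0.1674-0.1609i)  (-0.0571-0.2613i)·(+0.4128+0.1662i)  (+0.1737-0.0396i)·(-0.2159+0.0000i)  (-0.1098-0.4621i)·(-0.4128+0.1662i)  (-0.4379+0.1083i)·(-0.1674+0.1609i)  (+0.0569+0.2213i)·(-0.0233+0.0519i)
Y_3^2(R⁻¹ n̂) = +0.028426-0.077570i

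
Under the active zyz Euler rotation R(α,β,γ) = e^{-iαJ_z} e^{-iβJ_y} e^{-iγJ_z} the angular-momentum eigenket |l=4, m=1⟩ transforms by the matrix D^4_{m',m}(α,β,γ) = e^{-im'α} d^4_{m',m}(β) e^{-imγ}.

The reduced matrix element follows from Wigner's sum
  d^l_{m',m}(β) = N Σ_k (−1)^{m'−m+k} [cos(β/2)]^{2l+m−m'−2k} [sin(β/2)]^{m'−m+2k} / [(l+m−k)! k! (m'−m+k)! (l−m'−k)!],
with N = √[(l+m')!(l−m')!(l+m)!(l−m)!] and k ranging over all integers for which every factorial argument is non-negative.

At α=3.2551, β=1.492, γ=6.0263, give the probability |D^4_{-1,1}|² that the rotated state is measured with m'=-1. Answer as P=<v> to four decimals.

Split into d^4_{-1,1}(β=1.492) × two z-phases.
Half-angle: c=0.734410, s=0.678707. N=√(6·120·120·6)=720.000000
The bounds max(0,m−m')=2 and min(l+m,l−m')=5 give 4 terms
  k=2: (−1)^0·720.0000/(72)·0.7344^6·0.6787^2 = +0.722760
  k=3: (−1)^1·720.0000/(24)·0.7344^4·0.6787^4 = -1.851837
  k=4: (−1)^2·720.0000/(48)·0.7344^2·0.6787^6 = +0.790788
  k=5: (−1)^3·720.0000/(720)·0.7344^0·0.6787^8 = -0.045025
d^4_{-1,1}(1.492) = +0.722760 -1.851837 +0.790788 -0.045025 = -0.383314
|D^4_{-1,1}|² = |d^4_{-1,1}(β)|² = (-0.383314)² = 0.146930 (the z-rotation phases have unit modulus)

P=0.1469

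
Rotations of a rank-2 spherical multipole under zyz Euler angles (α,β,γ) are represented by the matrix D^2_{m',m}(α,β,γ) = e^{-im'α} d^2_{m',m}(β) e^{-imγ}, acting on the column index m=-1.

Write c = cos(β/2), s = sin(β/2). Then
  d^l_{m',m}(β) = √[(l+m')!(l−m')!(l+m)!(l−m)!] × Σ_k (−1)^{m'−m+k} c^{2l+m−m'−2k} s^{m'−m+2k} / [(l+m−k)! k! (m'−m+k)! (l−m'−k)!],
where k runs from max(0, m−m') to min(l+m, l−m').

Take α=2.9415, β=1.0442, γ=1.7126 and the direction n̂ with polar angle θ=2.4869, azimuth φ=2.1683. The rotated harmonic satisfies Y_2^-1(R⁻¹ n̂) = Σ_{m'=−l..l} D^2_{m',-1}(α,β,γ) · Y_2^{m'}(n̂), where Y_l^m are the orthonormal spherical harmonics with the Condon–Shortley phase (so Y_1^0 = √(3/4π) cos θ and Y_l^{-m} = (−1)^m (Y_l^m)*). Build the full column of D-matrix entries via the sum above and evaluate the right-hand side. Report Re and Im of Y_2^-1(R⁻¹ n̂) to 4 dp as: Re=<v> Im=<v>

Re=0.0093 Im=-0.0142

Need the full column D^2_{m',-1} for m'=−2..2 at α=2.9415, β=1.0442, γ=1.7126.
cos(β/2)=0.866774, sin(β/2)=0.498701
d^2_{-2,-1}: single k=1 term ⇒ +0.649513;  D = +0.165961+0.627952i
d^2_{-1,-1}: k∈[0..1] ⇒ +0.564447 -0.560550 = +0.003897;  D = -0.000227-0.003891i
d^2_{0,-1}: k∈[0..1] ⇒ -0.795488 +0.263332 = -0.532156;  D = +0.075209-0.526815i
d^2_{1,-1}: k∈[0..1] ⇒ +0.560550 -0.061853 = +0.498696;  D = +0.167200-0.469832i
d^2_{2,-1}: single k=0 term ⇒ -0.215010;  D = +0.110911-0.184195i
Y_2^{m'}(θ=2.4869,φ=2.1683) and Σ D·Y over m':
  (+0.1660+0.6280i)·(-0.0526+0.1332i)  (-0.0002-0.0039i)·(+0.2099+0.3085i)  (+0.0752-0.5268i)·(+0.2800+0.0000i)  (+0.1672-0.4698i)·(-0.2099+0.3085i)  (+0.1109-0.1842i)·(-0.0526-0.1332i)
Y_2^-1(R⁻¹ n̂) = +0.009298-0.014154i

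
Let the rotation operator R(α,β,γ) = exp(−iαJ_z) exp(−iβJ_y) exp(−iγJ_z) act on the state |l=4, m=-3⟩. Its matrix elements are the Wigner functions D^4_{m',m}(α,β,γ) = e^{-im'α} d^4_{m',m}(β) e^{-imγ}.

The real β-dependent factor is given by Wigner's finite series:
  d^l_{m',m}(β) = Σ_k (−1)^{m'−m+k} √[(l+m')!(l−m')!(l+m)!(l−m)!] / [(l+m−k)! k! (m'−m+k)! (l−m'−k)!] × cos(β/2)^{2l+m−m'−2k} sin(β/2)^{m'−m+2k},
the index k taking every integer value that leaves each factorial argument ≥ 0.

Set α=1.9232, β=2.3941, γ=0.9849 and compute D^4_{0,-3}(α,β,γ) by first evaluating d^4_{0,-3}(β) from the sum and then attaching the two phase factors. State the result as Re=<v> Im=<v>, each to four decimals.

Re=-0.3348 Im=0.0633

Split into d^4_{0,-3}(β=2.3941) × two z-phases.
With c≡cos(β/2)=0.365106 and s≡sin(β/2)=0.930966, N=[24·24·1·5040]^{1/2}=1703.830978
k∈{0,1} keeps every argument non-negative
  k=0: (−1)^3·1703.8310/(144)·0.3651^5·0.9310^3 = -0.061938
  k=1: (−1)^4·1703.8310/(144)·0.3651^3·0.9310^5 = +0.402707
d^4_{0,-3}(2.3941) = -0.061938 +0.402707 = +0.340769
Attach z-rotation phases: D = e^{-i(0)(1.9232)}·(+0.340769)·e^{-i(-3)(0.9849)} = -0.334835+0.063317i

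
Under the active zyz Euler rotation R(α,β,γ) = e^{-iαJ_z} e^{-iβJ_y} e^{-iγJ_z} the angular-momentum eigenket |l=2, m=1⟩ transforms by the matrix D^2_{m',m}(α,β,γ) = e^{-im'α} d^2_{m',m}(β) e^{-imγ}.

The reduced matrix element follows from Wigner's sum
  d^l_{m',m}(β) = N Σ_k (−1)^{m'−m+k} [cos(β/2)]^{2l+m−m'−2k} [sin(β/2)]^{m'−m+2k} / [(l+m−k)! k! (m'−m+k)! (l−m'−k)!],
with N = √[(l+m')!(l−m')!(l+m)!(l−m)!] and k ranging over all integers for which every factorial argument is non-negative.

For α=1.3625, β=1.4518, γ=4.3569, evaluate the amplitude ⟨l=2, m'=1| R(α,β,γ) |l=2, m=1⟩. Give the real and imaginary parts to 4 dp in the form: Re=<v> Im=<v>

Re=-0.3605 Im=-0.2279

D^2_{1,1}(1.3625,1.4518,4.3569) = e^{-i·1·1.3625}·d^2_{1,1}(1.4518)·e^{-i·1·4.3569}. Compute d first:
c=cos(1.4518/2)=0.747902, s=sin(1.4518/2)=0.663809; N=√[6·1·6·1]=6.000000
The bounds max(0,m−m')=0 and min(l+m,l−m')=1 give 2 terms
  k=0: (−1)^0·6.0000/(6)·0.7479^4·0.6638^0 = +0.312881
  k=1: (−1)^1·6.0000/(2)·0.7479^2·0.6638^2 = -0.739430
d^2_{1,1}(1.4518) = +0.312881 -0.739430 = -0.426549
D = (+0.206793-0.978385i)·(-0.426549)·(-0.348049+0.937476i) = -0.360535-0.227943i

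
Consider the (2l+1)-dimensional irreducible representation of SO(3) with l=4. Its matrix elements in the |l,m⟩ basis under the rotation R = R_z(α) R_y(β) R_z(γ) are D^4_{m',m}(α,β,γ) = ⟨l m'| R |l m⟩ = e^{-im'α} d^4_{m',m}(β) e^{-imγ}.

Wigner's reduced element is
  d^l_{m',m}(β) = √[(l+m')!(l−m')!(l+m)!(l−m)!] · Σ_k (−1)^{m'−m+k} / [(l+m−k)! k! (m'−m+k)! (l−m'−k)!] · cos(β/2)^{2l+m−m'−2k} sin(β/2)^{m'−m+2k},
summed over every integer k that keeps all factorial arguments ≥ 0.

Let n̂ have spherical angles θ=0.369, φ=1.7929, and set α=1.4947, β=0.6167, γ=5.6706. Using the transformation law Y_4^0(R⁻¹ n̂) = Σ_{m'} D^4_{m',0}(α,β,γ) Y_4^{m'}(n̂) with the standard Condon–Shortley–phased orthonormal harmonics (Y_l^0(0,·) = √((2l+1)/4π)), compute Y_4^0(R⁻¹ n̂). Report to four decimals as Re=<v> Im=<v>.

Need the full column D^4_{m',0} for m'=−4..4 at α=1.4947, β=0.6167, γ=5.6706.
cos(β/2)=0.952836, sin(β/2)=0.303487
d^4_{-4,0}: single k=4 term ⇒ +0.058503;  D = +0.055814-0.017534i
d^4_{-3,0}: k∈[3..4] ⇒ +0.259761 -0.026352 = +0.233409;  D = -0.052823-0.227353i
d^4_{-2,0}: k∈[2..4] ⇒ +0.653896 -0.176897 +0.006730 = +0.483729;  D = -0.478137+0.073336i
d^4_{-1,0}: k∈[1..4] ⇒ +0.967789 -0.589082 +0.059761 -0.001010 = +0.437458;  D = +0.033257+0.436192i
d^4_{0,0}: k∈[0..4] ⇒ +0.679429 -1.102828 +0.251729 -0.011350 +0.000072 = -0.182948;  D = -0.182948+0.000000i
d^4_{1,0}: k∈[0..3] ⇒ -0.967789 +0.589082 -0.059761 +0.001010 = -0.437458;  D = -0.033257+0.436192i
d^4_{2,0}: k∈[0..2] ⇒ +0.653896 -0.176897 +0.006730 = +0.483729;  D = -0.478137-0.073336i
d^4_{3,0}: k∈[0..1] ⇒ -0.259761 +0.026352 = -0.233409;  D = +0.052823-0.227353i
d^4_{4,0}: single k=0 term ⇒ +0.058503;  D = +0.055814+0.017534i
Y_4^{m'}(θ=0.369,φ=1.7929) and Σ D·Y over m':
  (+0.0558-0.0175i)·(+0.0047-0.0058i)  (-0.0528-0.2274i)·(+0.0339+0.0431i)  (-0.4781+0.0733i)·(-0.2000+0.0952i)  (+0.0333+0.4362i)·(-0.1083-0.4796i)  (-0.1829+0.0000i)·(+0.3585+0.0000i)  (-0.0333+0.4362i)·(+0.1083-0.4796i)  (-0.4781-0.0733i)·(-0.2000-0.0952i)  (+0.0528-0.2274i)·(-0.0339+0.0431i)  (+0.0558+0.0175i)·(+0.0047+0.0058i)
Y_4^0(R⁻¹ n̂) = +0.539212+0.000000i

Re=0.5392 Im=0.0000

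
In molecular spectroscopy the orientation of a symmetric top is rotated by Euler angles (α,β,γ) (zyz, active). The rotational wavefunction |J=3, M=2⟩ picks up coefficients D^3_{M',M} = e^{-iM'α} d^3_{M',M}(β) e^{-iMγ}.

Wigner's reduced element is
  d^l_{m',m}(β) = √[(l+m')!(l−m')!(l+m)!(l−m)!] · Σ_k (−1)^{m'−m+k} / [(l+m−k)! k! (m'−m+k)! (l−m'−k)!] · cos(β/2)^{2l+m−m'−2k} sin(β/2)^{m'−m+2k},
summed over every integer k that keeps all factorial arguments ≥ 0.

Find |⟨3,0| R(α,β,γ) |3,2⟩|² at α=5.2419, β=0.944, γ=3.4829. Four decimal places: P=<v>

Split into d^3_{0,2}(β=0.944) × two z-phases.
c=cos(0.944/2)=0.890661, s=sin(0.944/2)=0.454669; N=√[6·6·120·1]=65.726707
k∈{2,3} keeps every argument non-negative
  k=2: (−1)^0·65.7267/(12)·0.8907^4·0.4547^2 = +0.712524
  k=3: (−1)^1·65.7267/(12)·0.8907^2·0.4547^4 = -0.185680
d^3_{0,2}(0.944) = +0.712524 -0.185680 = +0.526844
|D^3_{0,2}|² = |d^3_{0,2}(β)|² = (+0.526844)² = 0.277565 (the z-rotation phases have unit modulus)

P=0.2776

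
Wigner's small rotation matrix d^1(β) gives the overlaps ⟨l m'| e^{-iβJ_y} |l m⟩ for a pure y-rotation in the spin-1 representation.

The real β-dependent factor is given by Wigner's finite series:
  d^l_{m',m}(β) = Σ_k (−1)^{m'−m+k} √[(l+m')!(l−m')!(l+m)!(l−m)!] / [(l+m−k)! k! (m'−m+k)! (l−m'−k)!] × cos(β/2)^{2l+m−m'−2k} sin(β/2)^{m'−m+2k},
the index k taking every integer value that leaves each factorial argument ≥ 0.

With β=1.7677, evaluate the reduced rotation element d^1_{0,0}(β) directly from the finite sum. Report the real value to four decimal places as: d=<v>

d=-0.1956

d^1_{0,0}(β=1.7677) via Wigner's sum:
c=cos(1.7677/2)=0.634179, s=sin(1.7677/2)=0.773186; N=√[1·1·1·1]=1.000000
k∈{0,1} keeps every argument non-negative
  k=0: (−1)^0·1.0000/(1)·0.6342^2·0.7732^0 = +0.402183
  k=1: (−1)^1·1.0000/(1)·0.6342^0·0.7732^2 = -0.597817
d^1_{0,0}(1.7677) = +0.402183 -0.597817 = -0.195634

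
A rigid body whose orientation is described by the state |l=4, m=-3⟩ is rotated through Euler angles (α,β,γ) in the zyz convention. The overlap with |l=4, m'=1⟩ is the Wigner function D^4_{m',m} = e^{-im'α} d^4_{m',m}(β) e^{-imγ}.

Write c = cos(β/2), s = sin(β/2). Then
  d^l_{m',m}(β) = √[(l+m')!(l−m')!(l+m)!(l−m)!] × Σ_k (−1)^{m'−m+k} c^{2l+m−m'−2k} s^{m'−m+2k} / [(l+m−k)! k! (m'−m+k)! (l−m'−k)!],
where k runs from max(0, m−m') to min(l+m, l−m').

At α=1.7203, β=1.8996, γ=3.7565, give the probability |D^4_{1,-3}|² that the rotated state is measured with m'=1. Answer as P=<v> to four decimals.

P=0.0131

First d^4_{1,-3}(β=1.8996), then the phase factors e^{-i(1)α} and e^{-i(-3)γ}:
With c≡cos(β/2)=0.581846 and s≡sin(β/2)=0.813299, N=[120·6·1·5040]^{1/2}=1904.940944
k∈{0,1} keeps every argument non-negative
  k=0: (−1)^4·1904.9409/(144)·0.5818^4·0.8133^4 = +0.663364
  k=1: (−1)^5·1904.9409/(240)·0.5818^2·0.8133^6 = -0.777657
d^4_{1,-3}(1.8996) = +0.663364 -0.777657 = -0.114293
|D^4_{1,-3}|² = |d^4_{1,-3}(β)|² = (-0.114293)² = 0.013063 (the z-rotation phases have unit modulus)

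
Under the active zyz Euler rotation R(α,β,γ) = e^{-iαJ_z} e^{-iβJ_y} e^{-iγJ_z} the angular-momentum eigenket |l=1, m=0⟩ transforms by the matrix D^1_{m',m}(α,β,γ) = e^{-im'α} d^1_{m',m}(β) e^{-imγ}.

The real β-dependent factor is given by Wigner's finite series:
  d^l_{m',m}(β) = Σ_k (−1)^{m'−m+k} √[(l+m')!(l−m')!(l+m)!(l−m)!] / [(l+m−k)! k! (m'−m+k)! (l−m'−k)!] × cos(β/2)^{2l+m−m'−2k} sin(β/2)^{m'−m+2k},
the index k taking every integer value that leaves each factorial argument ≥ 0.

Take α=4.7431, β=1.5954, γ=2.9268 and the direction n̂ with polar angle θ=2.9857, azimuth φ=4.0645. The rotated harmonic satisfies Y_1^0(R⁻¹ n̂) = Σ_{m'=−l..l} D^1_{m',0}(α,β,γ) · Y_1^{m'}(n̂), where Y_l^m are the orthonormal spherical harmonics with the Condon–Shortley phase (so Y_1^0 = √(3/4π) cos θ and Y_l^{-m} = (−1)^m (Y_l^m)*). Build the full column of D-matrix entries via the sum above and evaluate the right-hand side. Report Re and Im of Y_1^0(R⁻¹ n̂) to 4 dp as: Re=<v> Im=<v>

Re=0.0709 Im=0.0000

Need the full column D^1_{m',0} for m'=−1..1 at α=4.7431, β=1.5954, γ=2.9268.
cos(β/2)=0.698355, sin(β/2)=0.715752
d^1_{-1,0}: single k=1 term ⇒ +0.706893;  D = +0.021706-0.706559i
d^1_{0,0}: k∈[0..1] ⇒ +0.487699 -0.512301 = -0.024601;  D = -0.024601+0.000000i
d^1_{1,0}: single k=0 term ⇒ -0.706893;  D = -0.021706-0.706559i
Y_1^{m'}(θ=2.9857,φ=4.0645) and Σ D·Y over m':
  (+0.0217-0.7066i)·(-0.0324+0.0428i)  (-0.0246+0.0000i)·(-0.4827+0.0000i)  (-0.0217-0.7066i)·(+0.0324+0.0428i)
Y_1^0(R⁻¹ n̂) = +0.070911+0.000000i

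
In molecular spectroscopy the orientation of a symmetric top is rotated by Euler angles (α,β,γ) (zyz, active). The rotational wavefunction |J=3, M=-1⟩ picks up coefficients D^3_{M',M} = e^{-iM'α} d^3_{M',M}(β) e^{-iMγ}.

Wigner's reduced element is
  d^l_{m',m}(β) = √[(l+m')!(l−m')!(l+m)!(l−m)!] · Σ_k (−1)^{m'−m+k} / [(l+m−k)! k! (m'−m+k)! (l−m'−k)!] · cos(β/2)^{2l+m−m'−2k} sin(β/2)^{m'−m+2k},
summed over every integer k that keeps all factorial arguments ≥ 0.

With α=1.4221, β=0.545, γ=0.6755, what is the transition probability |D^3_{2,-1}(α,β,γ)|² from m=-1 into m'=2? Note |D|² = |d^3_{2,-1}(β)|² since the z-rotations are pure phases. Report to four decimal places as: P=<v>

P=0.0112

D^3_{2,-1}(1.4221,0.545,0.6755) = e^{-i·2·1.4221}·d^3_{2,-1}(0.545)·e^{-i·-1·0.6755}. Compute d first:
c=cos(0.545/2)=0.963101, s=sin(0.545/2)=0.269140; N=√[120·1·2·24]=75.894664
k∈{0,1} keeps every argument non-negative
  k=0: (−1)^3·75.8947/(12)·0.9631^3·0.2691^3 = -0.110149
  k=1: (−1)^4·75.8947/(24)·0.9631^1·0.2691^5 = +0.004301
d^3_{2,-1}(0.545) = -0.110149 +0.004301 = -0.105848
|D^3_{2,-1}|² = |d^3_{2,-1}(β)|² = (-0.105848)² = 0.011204 (the z-rotation phases have unit modulus)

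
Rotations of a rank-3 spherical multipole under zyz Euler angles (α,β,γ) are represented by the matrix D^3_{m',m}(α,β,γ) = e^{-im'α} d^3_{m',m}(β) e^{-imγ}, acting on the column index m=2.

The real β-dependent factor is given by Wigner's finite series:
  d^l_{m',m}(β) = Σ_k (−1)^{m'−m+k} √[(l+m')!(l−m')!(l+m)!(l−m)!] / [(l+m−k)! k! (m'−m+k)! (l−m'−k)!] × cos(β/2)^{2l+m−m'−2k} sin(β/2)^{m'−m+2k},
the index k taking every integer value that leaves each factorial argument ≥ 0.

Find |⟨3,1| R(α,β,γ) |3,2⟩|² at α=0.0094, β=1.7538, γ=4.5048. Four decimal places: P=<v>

First d^3_{1,2}(β=1.7538), then the phase factors e^{-i(1)α} and e^{-i(2)γ}:
c=cos(1.7538/2)=0.639537, s=sin(1.7538/2)=0.768760; N=√[24·2·120·1]=75.894664
k∈{1,2} keeps every argument non-negative
  k=1: (−1)^0·75.8947/(24)·0.6395^5·0.7688^1 = +0.260088
  k=2: (−1)^1·75.8947/(12)·0.6395^3·0.7688^3 = -0.751623
d^3_{1,2}(1.7538) = +0.260088 -0.751623 = -0.491535
|D^3_{1,2}|² = |d^3_{1,2}(β)|² = (-0.491535)² = 0.241607 (the z-rotation phases have unit modulus)

P=0.2416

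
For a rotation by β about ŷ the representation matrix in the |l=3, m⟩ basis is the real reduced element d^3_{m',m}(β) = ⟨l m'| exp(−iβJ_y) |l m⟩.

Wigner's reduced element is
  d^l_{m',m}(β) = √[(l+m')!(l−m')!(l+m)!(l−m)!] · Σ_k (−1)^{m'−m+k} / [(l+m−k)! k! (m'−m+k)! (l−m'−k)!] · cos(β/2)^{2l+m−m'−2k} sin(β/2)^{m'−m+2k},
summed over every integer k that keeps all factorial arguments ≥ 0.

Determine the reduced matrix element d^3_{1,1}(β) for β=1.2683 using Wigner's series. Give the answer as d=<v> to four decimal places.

d^3_{1,1}(β=1.2683) via Wigner's sum:
With c≡cos(β/2)=0.805576 and s≡sin(β/2)=0.592493, N=[24·2·24·2]^{1/2}=48.000000
k: max(0,(1)−(1))=0 … min(3+(1),3−(1))=2
  k=0: (−1)^0·48.0000/(48)·0.8056^6·0.5925^0 = +0.273299
  k=1: (−1)^1·48.0000/(6)·0.8056^4·0.5925^2 = -1.182719
  k=2: (−1)^2·48.0000/(8)·0.8056^2·0.5925^4 = +0.479840
d^3_{1,1}(1.2683) = +0.273299 -1.182719 +0.479840 = -0.429580

d=-0.4296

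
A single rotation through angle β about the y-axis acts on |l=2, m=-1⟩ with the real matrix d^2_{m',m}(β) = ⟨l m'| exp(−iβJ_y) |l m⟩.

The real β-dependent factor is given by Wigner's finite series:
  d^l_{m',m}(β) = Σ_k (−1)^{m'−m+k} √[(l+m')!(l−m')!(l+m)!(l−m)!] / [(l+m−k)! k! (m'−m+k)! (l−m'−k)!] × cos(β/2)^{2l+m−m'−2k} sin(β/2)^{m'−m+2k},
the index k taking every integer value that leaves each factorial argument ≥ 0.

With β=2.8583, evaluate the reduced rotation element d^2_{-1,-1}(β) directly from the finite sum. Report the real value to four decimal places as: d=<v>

d=-0.0582

d^2_{-1,-1}(β=2.8583) via Wigner's sum:
Half-angle: c=0.141173, s=0.989985. N=√(1·6·1·6)=6.000000
The bounds max(0,m−m')=0 and min(l+m,l−m')=1 give 2 terms
  k=0: (−1)^0·6.0000/(6)·0.1412^4·0.9900^0 = +0.000397
  k=1: (−1)^1·6.0000/(2)·0.1412^2·0.9900^2 = -0.058598
d^2_{-1,-1}(2.8583) = +0.000397 -0.058598 = -0.058201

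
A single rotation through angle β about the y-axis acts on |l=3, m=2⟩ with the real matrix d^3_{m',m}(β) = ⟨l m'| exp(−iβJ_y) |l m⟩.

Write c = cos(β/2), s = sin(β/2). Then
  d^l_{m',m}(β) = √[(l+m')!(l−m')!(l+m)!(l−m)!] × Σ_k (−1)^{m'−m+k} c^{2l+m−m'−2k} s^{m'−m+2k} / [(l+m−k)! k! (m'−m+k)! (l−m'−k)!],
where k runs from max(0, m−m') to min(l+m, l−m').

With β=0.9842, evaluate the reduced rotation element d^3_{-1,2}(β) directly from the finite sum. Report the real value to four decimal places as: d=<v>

d^3_{-1,2}(β=0.9842) via Wigner's sum:
c=cos(0.9842/2)=0.881343, s=sin(0.9842/2)=0.472478; N=√[2·24·120·1]=75.894664
k∈{3,4} keeps every argument non-negative
  k=3: (−1)^0·75.8947/(12)·0.8813^3·0.4725^3 = +0.456676
  k=4: (−1)^1·75.8947/(24)·0.8813^1·0.4725^5 = -0.065622
d^3_{-1,2}(0.9842) = +0.456676 -0.065622 = +0.391054

d=0.3911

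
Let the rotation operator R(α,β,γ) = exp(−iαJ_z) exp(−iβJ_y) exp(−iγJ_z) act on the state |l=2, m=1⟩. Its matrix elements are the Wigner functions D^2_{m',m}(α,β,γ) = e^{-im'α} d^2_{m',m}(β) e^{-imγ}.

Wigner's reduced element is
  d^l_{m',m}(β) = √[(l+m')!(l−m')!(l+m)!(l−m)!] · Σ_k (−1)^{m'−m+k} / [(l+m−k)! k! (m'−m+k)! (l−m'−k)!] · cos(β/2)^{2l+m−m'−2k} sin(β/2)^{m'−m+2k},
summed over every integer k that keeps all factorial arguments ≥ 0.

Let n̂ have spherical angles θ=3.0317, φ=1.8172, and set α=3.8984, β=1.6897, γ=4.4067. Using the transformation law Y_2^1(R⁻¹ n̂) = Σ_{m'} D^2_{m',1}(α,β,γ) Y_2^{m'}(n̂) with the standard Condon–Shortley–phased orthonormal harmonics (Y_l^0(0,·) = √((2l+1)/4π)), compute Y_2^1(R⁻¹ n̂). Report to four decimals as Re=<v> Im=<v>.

Re=0.0104 Im=-0.0488

Need the full column D^2_{m',1} for m'=−2..2 at α=3.8984, β=1.6897, γ=4.4067.
cos(β/2)=0.663843, sin(β/2)=0.747872
d^2_{-2,1}: single k=3 term ⇒ +0.555363;  D = -0.538302-0.136596i
d^2_{-1,1}: k∈[2..3] ⇒ +0.739446 -0.312830 = +0.426617;  D = +0.372681-0.207631i
d^2_{0,1}: k∈[1..2] ⇒ +0.535920 -0.680178 = -0.144258;  D = +0.043414-0.137570i
d^2_{1,1}: k∈[0..1] ⇒ +0.194206 -0.739446 = -0.545240;  D = +0.237710+0.490694i
d^2_{2,1}: single k=0 term ⇒ -0.437577;  D = -0.409082-0.155322i
Y_2^{m'}(θ=3.0317,φ=1.8172) and Σ D·Y over m':
  (-0.5383-0.1366i)·(-0.0041+0.0022i)  (+0.3727-0.2076i)·(+0.0205+0.0817i)  (+0.0434-0.1376i)·(+0.6194+0.0000i)  (+0.2377+0.4907i)·(-0.0205+0.0817i)  (-0.4091-0.1553i)·(-0.0041-0.0022i)
Y_2^1(R⁻¹ n̂) = +0.010382-0.048793i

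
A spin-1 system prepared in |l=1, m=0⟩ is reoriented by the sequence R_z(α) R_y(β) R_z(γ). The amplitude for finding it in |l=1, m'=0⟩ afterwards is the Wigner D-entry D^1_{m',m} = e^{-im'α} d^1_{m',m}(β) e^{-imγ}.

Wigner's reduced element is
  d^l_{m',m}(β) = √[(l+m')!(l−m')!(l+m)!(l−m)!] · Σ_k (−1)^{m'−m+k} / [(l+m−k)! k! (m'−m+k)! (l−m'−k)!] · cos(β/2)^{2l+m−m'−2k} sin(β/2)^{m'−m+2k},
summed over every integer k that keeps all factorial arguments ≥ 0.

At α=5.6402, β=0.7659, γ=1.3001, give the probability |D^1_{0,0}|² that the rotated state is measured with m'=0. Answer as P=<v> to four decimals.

First d^1_{0,0}(β=0.7659), then the phase factors e^{-i(0)α} and e^{-i(0)γ}:
c=cos(0.7659/2)=0.927566, s=sin(0.7659/2)=0.373658; N=√[1·1·1·1]=1.000000
k∈{0,1} keeps every argument non-negative
  k=0: (−1)^0·1.0000/(1)·0.9276^2·0.3737^0 = +0.860379
  k=1: (−1)^1·1.0000/(1)·0.9276^0·0.3737^2 = -0.139621
d^1_{0,0}(0.7659) = +0.860379 -0.139621 = +0.720759
|D^1_{0,0}|² = |d^1_{0,0}(β)|² = (+0.720759)² = 0.519493 (the z-rotation phases have unit modulus)

P=0.5195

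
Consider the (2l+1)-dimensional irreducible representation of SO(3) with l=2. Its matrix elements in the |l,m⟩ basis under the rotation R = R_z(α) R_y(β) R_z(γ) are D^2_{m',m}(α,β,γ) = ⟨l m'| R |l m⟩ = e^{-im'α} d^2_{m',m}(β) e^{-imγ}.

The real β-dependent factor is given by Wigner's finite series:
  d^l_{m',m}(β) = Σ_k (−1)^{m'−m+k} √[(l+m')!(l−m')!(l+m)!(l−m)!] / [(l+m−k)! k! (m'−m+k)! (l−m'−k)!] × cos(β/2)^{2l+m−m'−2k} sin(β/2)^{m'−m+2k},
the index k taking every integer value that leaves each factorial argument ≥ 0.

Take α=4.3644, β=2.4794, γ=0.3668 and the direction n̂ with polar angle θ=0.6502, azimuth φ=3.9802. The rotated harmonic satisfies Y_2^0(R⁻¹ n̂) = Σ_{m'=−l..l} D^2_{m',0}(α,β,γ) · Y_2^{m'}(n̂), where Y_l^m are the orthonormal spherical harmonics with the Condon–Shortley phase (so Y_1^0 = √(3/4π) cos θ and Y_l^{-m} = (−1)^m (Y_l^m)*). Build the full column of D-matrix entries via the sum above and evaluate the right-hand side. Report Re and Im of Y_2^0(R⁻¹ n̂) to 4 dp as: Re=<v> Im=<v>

Re=-0.2398 Im=0.0000

Need the full column D^2_{m',0} for m'=−2..2 at α=4.3644, β=2.4794, γ=0.3668.
cos(β/2)=0.325080, sin(β/2)=0.945687
d^2_{-2,0}: single k=2 term ⇒ +0.231500;  D = -0.177659+0.148423i
d^2_{-1,0}: k∈[1..2] ⇒ +0.079578 -0.673453 = -0.593875;  D = +0.202516+0.558279i
d^2_{0,0}: k∈[0..2] ⇒ +0.011168 -0.378038 +0.799814 = +0.432944;  D = +0.432944+0.000000i
d^2_{1,0}: k∈[0..1] ⇒ -0.079578 +0.673453 = +0.593875;  D = -0.202516+0.558279i
d^2_{2,0}: single k=0 term ⇒ +0.231500;  D = -0.177659-0.148423i
Y_2^{m'}(θ=0.6502,φ=3.9802) and Σ D·Y over m':
  (-0.1777+0.1484i)·(-0.0150-0.1407i)  (+0.2025+0.5583i)·(-0.2488+0.2768i)  (+0.4329+0.0000i)·(+0.2841+0.0000i)  (-0.2025+0.5583i)·(+0.2488+0.2768i)  (-0.1777-0.1484i)·(-0.0150+0.1407i)
Y_2^0(R⁻¹ n̂) = -0.239789+0.000000i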